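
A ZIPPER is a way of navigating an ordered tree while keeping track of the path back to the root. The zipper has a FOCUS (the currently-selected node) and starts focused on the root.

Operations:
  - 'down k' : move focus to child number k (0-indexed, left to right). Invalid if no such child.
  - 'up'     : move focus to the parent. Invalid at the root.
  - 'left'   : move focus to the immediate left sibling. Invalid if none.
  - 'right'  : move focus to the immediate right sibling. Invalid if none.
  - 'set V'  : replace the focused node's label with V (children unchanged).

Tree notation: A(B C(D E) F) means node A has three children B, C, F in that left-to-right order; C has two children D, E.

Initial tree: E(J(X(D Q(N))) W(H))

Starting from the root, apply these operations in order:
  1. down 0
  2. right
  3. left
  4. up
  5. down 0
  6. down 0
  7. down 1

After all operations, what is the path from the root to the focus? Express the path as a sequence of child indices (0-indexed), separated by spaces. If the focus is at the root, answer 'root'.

Answer: 0 0 1

Derivation:
Step 1 (down 0): focus=J path=0 depth=1 children=['X'] left=[] right=['W'] parent=E
Step 2 (right): focus=W path=1 depth=1 children=['H'] left=['J'] right=[] parent=E
Step 3 (left): focus=J path=0 depth=1 children=['X'] left=[] right=['W'] parent=E
Step 4 (up): focus=E path=root depth=0 children=['J', 'W'] (at root)
Step 5 (down 0): focus=J path=0 depth=1 children=['X'] left=[] right=['W'] parent=E
Step 6 (down 0): focus=X path=0/0 depth=2 children=['D', 'Q'] left=[] right=[] parent=J
Step 7 (down 1): focus=Q path=0/0/1 depth=3 children=['N'] left=['D'] right=[] parent=X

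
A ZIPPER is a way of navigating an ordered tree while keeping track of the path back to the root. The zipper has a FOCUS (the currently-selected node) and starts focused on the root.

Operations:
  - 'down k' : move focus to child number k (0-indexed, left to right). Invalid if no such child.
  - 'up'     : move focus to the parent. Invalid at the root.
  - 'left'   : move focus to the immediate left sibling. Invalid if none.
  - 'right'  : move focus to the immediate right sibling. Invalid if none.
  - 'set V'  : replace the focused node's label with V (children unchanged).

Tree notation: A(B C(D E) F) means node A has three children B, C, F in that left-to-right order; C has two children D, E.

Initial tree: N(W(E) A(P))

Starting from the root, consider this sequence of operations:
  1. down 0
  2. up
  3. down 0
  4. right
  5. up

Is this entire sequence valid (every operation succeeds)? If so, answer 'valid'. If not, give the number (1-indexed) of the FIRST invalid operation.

Answer: valid

Derivation:
Step 1 (down 0): focus=W path=0 depth=1 children=['E'] left=[] right=['A'] parent=N
Step 2 (up): focus=N path=root depth=0 children=['W', 'A'] (at root)
Step 3 (down 0): focus=W path=0 depth=1 children=['E'] left=[] right=['A'] parent=N
Step 4 (right): focus=A path=1 depth=1 children=['P'] left=['W'] right=[] parent=N
Step 5 (up): focus=N path=root depth=0 children=['W', 'A'] (at root)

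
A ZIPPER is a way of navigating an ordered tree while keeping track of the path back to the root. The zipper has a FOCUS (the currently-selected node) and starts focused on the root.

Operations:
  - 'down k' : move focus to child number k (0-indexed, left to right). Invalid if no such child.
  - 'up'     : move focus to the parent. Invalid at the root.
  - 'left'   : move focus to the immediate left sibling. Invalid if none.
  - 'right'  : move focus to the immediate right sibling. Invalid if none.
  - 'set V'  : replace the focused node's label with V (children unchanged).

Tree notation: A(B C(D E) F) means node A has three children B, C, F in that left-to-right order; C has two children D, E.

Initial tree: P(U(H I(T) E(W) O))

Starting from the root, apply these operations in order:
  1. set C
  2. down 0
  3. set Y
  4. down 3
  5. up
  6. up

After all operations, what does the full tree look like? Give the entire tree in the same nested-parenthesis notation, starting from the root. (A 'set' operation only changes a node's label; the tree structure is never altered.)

Answer: C(Y(H I(T) E(W) O))

Derivation:
Step 1 (set C): focus=C path=root depth=0 children=['U'] (at root)
Step 2 (down 0): focus=U path=0 depth=1 children=['H', 'I', 'E', 'O'] left=[] right=[] parent=C
Step 3 (set Y): focus=Y path=0 depth=1 children=['H', 'I', 'E', 'O'] left=[] right=[] parent=C
Step 4 (down 3): focus=O path=0/3 depth=2 children=[] left=['H', 'I', 'E'] right=[] parent=Y
Step 5 (up): focus=Y path=0 depth=1 children=['H', 'I', 'E', 'O'] left=[] right=[] parent=C
Step 6 (up): focus=C path=root depth=0 children=['Y'] (at root)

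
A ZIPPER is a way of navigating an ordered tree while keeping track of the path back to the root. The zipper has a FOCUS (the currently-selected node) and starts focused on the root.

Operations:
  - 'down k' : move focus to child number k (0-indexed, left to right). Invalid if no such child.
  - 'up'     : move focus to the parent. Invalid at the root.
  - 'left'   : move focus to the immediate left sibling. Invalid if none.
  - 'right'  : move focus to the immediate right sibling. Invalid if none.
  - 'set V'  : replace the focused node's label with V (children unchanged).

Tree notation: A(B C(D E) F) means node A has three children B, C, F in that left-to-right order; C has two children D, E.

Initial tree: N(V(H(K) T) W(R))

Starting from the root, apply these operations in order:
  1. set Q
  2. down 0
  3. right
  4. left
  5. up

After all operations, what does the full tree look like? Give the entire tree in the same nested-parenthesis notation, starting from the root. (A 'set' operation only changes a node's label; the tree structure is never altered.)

Answer: Q(V(H(K) T) W(R))

Derivation:
Step 1 (set Q): focus=Q path=root depth=0 children=['V', 'W'] (at root)
Step 2 (down 0): focus=V path=0 depth=1 children=['H', 'T'] left=[] right=['W'] parent=Q
Step 3 (right): focus=W path=1 depth=1 children=['R'] left=['V'] right=[] parent=Q
Step 4 (left): focus=V path=0 depth=1 children=['H', 'T'] left=[] right=['W'] parent=Q
Step 5 (up): focus=Q path=root depth=0 children=['V', 'W'] (at root)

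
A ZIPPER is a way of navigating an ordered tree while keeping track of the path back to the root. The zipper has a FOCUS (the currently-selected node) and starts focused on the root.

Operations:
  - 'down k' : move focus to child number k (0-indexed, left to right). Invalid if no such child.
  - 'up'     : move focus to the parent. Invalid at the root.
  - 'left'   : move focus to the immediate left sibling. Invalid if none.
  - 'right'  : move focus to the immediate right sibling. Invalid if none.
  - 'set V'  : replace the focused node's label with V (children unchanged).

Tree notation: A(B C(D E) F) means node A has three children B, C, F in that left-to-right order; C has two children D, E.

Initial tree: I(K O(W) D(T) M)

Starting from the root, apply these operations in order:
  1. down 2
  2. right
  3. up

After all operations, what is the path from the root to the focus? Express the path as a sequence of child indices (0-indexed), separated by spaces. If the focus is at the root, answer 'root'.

Answer: root

Derivation:
Step 1 (down 2): focus=D path=2 depth=1 children=['T'] left=['K', 'O'] right=['M'] parent=I
Step 2 (right): focus=M path=3 depth=1 children=[] left=['K', 'O', 'D'] right=[] parent=I
Step 3 (up): focus=I path=root depth=0 children=['K', 'O', 'D', 'M'] (at root)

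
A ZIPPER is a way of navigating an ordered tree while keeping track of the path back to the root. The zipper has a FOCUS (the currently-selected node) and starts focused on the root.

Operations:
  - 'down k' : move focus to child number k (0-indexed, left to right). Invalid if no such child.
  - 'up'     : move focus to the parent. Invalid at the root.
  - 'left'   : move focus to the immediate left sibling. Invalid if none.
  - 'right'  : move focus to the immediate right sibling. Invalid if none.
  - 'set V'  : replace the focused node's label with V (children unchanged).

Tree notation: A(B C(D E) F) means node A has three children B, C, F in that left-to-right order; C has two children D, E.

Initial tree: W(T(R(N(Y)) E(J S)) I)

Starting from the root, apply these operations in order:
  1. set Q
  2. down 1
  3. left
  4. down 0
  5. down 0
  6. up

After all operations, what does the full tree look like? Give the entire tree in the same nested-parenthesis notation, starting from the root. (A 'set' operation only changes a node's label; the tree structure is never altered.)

Answer: Q(T(R(N(Y)) E(J S)) I)

Derivation:
Step 1 (set Q): focus=Q path=root depth=0 children=['T', 'I'] (at root)
Step 2 (down 1): focus=I path=1 depth=1 children=[] left=['T'] right=[] parent=Q
Step 3 (left): focus=T path=0 depth=1 children=['R', 'E'] left=[] right=['I'] parent=Q
Step 4 (down 0): focus=R path=0/0 depth=2 children=['N'] left=[] right=['E'] parent=T
Step 5 (down 0): focus=N path=0/0/0 depth=3 children=['Y'] left=[] right=[] parent=R
Step 6 (up): focus=R path=0/0 depth=2 children=['N'] left=[] right=['E'] parent=T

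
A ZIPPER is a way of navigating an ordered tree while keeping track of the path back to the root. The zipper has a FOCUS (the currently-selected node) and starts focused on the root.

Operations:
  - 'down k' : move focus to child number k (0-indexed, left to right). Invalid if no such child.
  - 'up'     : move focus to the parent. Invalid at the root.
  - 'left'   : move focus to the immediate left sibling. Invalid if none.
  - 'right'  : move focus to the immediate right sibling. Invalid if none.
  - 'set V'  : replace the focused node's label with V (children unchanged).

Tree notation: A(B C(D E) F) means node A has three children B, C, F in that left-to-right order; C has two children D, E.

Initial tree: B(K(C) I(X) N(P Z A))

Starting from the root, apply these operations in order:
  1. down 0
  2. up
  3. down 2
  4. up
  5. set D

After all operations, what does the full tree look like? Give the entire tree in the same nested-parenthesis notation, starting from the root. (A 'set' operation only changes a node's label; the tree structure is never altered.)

Step 1 (down 0): focus=K path=0 depth=1 children=['C'] left=[] right=['I', 'N'] parent=B
Step 2 (up): focus=B path=root depth=0 children=['K', 'I', 'N'] (at root)
Step 3 (down 2): focus=N path=2 depth=1 children=['P', 'Z', 'A'] left=['K', 'I'] right=[] parent=B
Step 4 (up): focus=B path=root depth=0 children=['K', 'I', 'N'] (at root)
Step 5 (set D): focus=D path=root depth=0 children=['K', 'I', 'N'] (at root)

Answer: D(K(C) I(X) N(P Z A))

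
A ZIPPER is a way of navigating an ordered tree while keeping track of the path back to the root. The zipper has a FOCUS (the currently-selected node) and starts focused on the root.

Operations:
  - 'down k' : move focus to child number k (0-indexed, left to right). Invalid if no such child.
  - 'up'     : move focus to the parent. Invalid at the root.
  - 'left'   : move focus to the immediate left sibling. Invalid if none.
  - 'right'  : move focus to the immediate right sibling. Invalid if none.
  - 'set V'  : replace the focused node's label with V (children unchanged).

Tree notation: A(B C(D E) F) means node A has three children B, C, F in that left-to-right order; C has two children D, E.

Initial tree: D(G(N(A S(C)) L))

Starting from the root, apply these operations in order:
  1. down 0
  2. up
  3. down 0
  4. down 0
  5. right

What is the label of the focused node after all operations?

Answer: L

Derivation:
Step 1 (down 0): focus=G path=0 depth=1 children=['N', 'L'] left=[] right=[] parent=D
Step 2 (up): focus=D path=root depth=0 children=['G'] (at root)
Step 3 (down 0): focus=G path=0 depth=1 children=['N', 'L'] left=[] right=[] parent=D
Step 4 (down 0): focus=N path=0/0 depth=2 children=['A', 'S'] left=[] right=['L'] parent=G
Step 5 (right): focus=L path=0/1 depth=2 children=[] left=['N'] right=[] parent=G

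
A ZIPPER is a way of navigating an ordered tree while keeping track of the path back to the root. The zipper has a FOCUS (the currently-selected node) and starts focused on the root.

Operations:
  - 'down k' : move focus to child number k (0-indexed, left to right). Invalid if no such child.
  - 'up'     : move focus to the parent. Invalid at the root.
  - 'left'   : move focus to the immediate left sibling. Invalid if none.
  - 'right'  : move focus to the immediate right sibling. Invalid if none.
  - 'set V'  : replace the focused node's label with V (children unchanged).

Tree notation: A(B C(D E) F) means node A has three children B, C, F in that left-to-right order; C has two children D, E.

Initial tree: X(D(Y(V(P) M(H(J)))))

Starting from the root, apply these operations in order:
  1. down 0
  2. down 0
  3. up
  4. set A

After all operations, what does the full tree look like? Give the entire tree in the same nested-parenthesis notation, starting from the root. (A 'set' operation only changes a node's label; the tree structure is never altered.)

Step 1 (down 0): focus=D path=0 depth=1 children=['Y'] left=[] right=[] parent=X
Step 2 (down 0): focus=Y path=0/0 depth=2 children=['V', 'M'] left=[] right=[] parent=D
Step 3 (up): focus=D path=0 depth=1 children=['Y'] left=[] right=[] parent=X
Step 4 (set A): focus=A path=0 depth=1 children=['Y'] left=[] right=[] parent=X

Answer: X(A(Y(V(P) M(H(J)))))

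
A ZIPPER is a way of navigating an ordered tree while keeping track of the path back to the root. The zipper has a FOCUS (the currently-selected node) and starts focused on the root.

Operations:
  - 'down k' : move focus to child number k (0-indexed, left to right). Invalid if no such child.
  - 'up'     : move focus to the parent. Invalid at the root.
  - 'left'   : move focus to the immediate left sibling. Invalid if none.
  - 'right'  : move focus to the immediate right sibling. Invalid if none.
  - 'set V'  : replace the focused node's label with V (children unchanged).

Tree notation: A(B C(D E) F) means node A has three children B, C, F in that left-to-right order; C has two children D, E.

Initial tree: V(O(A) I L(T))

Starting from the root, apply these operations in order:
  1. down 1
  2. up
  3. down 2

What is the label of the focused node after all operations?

Step 1 (down 1): focus=I path=1 depth=1 children=[] left=['O'] right=['L'] parent=V
Step 2 (up): focus=V path=root depth=0 children=['O', 'I', 'L'] (at root)
Step 3 (down 2): focus=L path=2 depth=1 children=['T'] left=['O', 'I'] right=[] parent=V

Answer: L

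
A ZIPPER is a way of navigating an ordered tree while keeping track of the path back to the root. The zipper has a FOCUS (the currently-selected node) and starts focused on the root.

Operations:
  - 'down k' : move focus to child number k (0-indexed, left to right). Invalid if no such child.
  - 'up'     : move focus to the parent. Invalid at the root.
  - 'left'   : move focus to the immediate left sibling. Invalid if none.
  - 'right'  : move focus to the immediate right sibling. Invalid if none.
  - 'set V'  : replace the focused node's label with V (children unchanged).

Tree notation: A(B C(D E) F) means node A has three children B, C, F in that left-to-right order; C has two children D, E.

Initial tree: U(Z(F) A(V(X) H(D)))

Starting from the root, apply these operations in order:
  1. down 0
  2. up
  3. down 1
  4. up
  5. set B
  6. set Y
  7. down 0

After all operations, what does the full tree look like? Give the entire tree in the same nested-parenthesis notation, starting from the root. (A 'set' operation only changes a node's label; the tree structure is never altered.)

Answer: Y(Z(F) A(V(X) H(D)))

Derivation:
Step 1 (down 0): focus=Z path=0 depth=1 children=['F'] left=[] right=['A'] parent=U
Step 2 (up): focus=U path=root depth=0 children=['Z', 'A'] (at root)
Step 3 (down 1): focus=A path=1 depth=1 children=['V', 'H'] left=['Z'] right=[] parent=U
Step 4 (up): focus=U path=root depth=0 children=['Z', 'A'] (at root)
Step 5 (set B): focus=B path=root depth=0 children=['Z', 'A'] (at root)
Step 6 (set Y): focus=Y path=root depth=0 children=['Z', 'A'] (at root)
Step 7 (down 0): focus=Z path=0 depth=1 children=['F'] left=[] right=['A'] parent=Y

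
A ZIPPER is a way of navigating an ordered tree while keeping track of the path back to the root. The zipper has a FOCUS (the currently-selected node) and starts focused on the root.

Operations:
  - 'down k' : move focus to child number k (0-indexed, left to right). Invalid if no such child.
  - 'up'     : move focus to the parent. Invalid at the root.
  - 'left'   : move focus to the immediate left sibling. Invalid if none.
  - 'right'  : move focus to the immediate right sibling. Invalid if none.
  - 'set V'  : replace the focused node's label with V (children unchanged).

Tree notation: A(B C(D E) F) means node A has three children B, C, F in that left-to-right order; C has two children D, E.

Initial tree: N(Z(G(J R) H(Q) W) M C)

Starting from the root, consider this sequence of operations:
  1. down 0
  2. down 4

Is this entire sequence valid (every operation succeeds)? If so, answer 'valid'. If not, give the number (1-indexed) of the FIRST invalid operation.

Step 1 (down 0): focus=Z path=0 depth=1 children=['G', 'H', 'W'] left=[] right=['M', 'C'] parent=N
Step 2 (down 4): INVALID

Answer: 2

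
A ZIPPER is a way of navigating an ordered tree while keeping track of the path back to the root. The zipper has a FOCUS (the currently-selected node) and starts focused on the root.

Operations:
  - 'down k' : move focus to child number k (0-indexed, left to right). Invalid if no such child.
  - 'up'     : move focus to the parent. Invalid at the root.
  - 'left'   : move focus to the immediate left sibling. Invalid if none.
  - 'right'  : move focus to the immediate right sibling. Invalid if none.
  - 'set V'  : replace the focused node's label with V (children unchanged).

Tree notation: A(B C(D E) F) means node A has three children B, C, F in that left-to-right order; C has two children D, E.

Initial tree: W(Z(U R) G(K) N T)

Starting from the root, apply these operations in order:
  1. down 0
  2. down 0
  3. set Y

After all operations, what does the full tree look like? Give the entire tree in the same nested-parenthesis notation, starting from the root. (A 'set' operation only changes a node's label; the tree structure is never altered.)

Step 1 (down 0): focus=Z path=0 depth=1 children=['U', 'R'] left=[] right=['G', 'N', 'T'] parent=W
Step 2 (down 0): focus=U path=0/0 depth=2 children=[] left=[] right=['R'] parent=Z
Step 3 (set Y): focus=Y path=0/0 depth=2 children=[] left=[] right=['R'] parent=Z

Answer: W(Z(Y R) G(K) N T)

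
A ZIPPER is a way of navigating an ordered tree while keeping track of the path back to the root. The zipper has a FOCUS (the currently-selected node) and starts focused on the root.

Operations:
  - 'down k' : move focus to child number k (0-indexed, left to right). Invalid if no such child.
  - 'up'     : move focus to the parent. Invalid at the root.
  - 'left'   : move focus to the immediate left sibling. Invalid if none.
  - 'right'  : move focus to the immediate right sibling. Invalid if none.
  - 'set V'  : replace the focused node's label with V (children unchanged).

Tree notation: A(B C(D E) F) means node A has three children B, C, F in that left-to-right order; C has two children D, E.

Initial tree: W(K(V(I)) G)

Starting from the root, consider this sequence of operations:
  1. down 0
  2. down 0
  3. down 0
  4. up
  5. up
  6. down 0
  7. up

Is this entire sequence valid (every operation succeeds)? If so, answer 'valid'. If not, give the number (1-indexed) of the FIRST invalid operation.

Step 1 (down 0): focus=K path=0 depth=1 children=['V'] left=[] right=['G'] parent=W
Step 2 (down 0): focus=V path=0/0 depth=2 children=['I'] left=[] right=[] parent=K
Step 3 (down 0): focus=I path=0/0/0 depth=3 children=[] left=[] right=[] parent=V
Step 4 (up): focus=V path=0/0 depth=2 children=['I'] left=[] right=[] parent=K
Step 5 (up): focus=K path=0 depth=1 children=['V'] left=[] right=['G'] parent=W
Step 6 (down 0): focus=V path=0/0 depth=2 children=['I'] left=[] right=[] parent=K
Step 7 (up): focus=K path=0 depth=1 children=['V'] left=[] right=['G'] parent=W

Answer: valid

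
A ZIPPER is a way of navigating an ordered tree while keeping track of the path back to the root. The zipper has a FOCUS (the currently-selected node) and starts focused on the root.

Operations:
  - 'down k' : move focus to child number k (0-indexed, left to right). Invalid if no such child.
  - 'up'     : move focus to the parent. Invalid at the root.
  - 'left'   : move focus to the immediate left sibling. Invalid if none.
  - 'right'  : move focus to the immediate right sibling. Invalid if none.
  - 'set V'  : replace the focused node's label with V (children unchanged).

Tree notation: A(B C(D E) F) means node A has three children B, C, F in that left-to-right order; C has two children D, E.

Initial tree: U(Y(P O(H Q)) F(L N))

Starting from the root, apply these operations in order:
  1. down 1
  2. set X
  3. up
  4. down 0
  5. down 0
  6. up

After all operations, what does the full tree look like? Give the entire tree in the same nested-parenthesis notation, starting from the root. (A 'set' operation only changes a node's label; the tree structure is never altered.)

Step 1 (down 1): focus=F path=1 depth=1 children=['L', 'N'] left=['Y'] right=[] parent=U
Step 2 (set X): focus=X path=1 depth=1 children=['L', 'N'] left=['Y'] right=[] parent=U
Step 3 (up): focus=U path=root depth=0 children=['Y', 'X'] (at root)
Step 4 (down 0): focus=Y path=0 depth=1 children=['P', 'O'] left=[] right=['X'] parent=U
Step 5 (down 0): focus=P path=0/0 depth=2 children=[] left=[] right=['O'] parent=Y
Step 6 (up): focus=Y path=0 depth=1 children=['P', 'O'] left=[] right=['X'] parent=U

Answer: U(Y(P O(H Q)) X(L N))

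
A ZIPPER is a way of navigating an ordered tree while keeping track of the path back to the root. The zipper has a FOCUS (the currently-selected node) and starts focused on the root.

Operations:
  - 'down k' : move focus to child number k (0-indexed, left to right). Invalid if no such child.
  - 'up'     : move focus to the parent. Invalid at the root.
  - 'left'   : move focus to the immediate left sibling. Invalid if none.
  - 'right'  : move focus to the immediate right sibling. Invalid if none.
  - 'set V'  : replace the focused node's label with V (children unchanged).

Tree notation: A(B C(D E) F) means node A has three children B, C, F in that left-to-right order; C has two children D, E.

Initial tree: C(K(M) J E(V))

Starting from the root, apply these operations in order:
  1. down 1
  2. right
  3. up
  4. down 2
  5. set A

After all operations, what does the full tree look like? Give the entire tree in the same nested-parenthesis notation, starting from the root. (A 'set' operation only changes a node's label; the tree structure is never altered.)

Answer: C(K(M) J A(V))

Derivation:
Step 1 (down 1): focus=J path=1 depth=1 children=[] left=['K'] right=['E'] parent=C
Step 2 (right): focus=E path=2 depth=1 children=['V'] left=['K', 'J'] right=[] parent=C
Step 3 (up): focus=C path=root depth=0 children=['K', 'J', 'E'] (at root)
Step 4 (down 2): focus=E path=2 depth=1 children=['V'] left=['K', 'J'] right=[] parent=C
Step 5 (set A): focus=A path=2 depth=1 children=['V'] left=['K', 'J'] right=[] parent=C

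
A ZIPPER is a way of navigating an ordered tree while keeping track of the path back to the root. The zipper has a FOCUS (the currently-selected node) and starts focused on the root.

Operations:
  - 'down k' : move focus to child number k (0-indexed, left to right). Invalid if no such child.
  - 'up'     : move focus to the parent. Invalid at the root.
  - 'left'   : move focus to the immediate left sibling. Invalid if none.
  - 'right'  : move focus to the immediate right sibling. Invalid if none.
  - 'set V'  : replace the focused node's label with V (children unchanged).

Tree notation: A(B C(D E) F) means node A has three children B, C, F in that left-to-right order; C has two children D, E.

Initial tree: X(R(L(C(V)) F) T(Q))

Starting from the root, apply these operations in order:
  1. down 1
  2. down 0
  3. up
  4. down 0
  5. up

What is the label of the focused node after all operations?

Answer: T

Derivation:
Step 1 (down 1): focus=T path=1 depth=1 children=['Q'] left=['R'] right=[] parent=X
Step 2 (down 0): focus=Q path=1/0 depth=2 children=[] left=[] right=[] parent=T
Step 3 (up): focus=T path=1 depth=1 children=['Q'] left=['R'] right=[] parent=X
Step 4 (down 0): focus=Q path=1/0 depth=2 children=[] left=[] right=[] parent=T
Step 5 (up): focus=T path=1 depth=1 children=['Q'] left=['R'] right=[] parent=X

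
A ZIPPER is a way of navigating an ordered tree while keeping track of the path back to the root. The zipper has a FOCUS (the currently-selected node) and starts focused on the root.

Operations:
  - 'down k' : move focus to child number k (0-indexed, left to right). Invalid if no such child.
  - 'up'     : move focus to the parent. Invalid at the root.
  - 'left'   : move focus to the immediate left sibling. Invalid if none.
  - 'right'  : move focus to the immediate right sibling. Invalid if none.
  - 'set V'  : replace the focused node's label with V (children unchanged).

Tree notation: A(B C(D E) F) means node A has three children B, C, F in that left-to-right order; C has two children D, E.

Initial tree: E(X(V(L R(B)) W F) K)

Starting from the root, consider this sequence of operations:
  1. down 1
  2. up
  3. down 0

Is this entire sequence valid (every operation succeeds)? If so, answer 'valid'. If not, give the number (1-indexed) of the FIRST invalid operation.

Step 1 (down 1): focus=K path=1 depth=1 children=[] left=['X'] right=[] parent=E
Step 2 (up): focus=E path=root depth=0 children=['X', 'K'] (at root)
Step 3 (down 0): focus=X path=0 depth=1 children=['V', 'W', 'F'] left=[] right=['K'] parent=E

Answer: valid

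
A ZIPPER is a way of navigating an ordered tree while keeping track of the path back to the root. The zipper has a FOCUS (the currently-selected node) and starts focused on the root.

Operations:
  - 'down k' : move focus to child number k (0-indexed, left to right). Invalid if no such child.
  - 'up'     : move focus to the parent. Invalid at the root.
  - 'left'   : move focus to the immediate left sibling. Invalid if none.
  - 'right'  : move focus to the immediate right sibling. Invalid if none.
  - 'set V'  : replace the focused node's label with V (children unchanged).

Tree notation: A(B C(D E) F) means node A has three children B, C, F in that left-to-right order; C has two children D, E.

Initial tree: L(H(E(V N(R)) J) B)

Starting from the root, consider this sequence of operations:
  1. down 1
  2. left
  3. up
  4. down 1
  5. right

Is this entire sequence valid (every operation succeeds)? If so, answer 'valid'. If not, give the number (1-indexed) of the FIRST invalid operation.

Answer: 5

Derivation:
Step 1 (down 1): focus=B path=1 depth=1 children=[] left=['H'] right=[] parent=L
Step 2 (left): focus=H path=0 depth=1 children=['E', 'J'] left=[] right=['B'] parent=L
Step 3 (up): focus=L path=root depth=0 children=['H', 'B'] (at root)
Step 4 (down 1): focus=B path=1 depth=1 children=[] left=['H'] right=[] parent=L
Step 5 (right): INVALID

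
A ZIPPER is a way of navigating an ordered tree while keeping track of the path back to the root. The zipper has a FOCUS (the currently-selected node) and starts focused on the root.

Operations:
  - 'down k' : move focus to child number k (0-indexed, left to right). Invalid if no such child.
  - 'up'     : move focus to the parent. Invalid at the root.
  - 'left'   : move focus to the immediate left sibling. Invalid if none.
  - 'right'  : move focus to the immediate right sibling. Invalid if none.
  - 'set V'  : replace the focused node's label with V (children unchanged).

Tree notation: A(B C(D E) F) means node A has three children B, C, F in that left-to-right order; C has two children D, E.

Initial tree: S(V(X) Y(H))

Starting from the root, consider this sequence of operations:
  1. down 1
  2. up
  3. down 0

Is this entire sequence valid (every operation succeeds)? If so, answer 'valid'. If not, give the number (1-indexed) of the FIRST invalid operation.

Answer: valid

Derivation:
Step 1 (down 1): focus=Y path=1 depth=1 children=['H'] left=['V'] right=[] parent=S
Step 2 (up): focus=S path=root depth=0 children=['V', 'Y'] (at root)
Step 3 (down 0): focus=V path=0 depth=1 children=['X'] left=[] right=['Y'] parent=S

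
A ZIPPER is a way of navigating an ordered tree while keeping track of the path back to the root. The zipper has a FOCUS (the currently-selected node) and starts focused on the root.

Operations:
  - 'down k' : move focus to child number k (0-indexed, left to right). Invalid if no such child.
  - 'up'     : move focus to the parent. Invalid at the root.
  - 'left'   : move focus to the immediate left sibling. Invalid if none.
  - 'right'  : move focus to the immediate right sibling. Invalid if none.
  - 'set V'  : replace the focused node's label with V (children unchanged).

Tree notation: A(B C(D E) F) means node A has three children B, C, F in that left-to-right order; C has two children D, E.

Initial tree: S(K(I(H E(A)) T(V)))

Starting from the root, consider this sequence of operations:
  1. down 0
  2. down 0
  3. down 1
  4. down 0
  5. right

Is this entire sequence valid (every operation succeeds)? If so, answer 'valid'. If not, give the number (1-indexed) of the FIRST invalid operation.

Answer: 5

Derivation:
Step 1 (down 0): focus=K path=0 depth=1 children=['I', 'T'] left=[] right=[] parent=S
Step 2 (down 0): focus=I path=0/0 depth=2 children=['H', 'E'] left=[] right=['T'] parent=K
Step 3 (down 1): focus=E path=0/0/1 depth=3 children=['A'] left=['H'] right=[] parent=I
Step 4 (down 0): focus=A path=0/0/1/0 depth=4 children=[] left=[] right=[] parent=E
Step 5 (right): INVALID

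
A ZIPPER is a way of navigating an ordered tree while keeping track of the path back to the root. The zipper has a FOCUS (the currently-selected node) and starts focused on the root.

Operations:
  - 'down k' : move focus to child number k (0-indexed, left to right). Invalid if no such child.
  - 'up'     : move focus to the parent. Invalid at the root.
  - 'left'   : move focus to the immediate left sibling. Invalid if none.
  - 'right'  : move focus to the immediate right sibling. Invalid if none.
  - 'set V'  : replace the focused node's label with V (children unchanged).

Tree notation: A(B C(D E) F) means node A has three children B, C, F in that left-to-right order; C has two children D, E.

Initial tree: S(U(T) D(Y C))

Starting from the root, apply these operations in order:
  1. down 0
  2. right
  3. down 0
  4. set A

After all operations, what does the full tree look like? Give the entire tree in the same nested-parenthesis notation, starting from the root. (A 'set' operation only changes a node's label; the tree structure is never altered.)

Answer: S(U(T) D(A C))

Derivation:
Step 1 (down 0): focus=U path=0 depth=1 children=['T'] left=[] right=['D'] parent=S
Step 2 (right): focus=D path=1 depth=1 children=['Y', 'C'] left=['U'] right=[] parent=S
Step 3 (down 0): focus=Y path=1/0 depth=2 children=[] left=[] right=['C'] parent=D
Step 4 (set A): focus=A path=1/0 depth=2 children=[] left=[] right=['C'] parent=D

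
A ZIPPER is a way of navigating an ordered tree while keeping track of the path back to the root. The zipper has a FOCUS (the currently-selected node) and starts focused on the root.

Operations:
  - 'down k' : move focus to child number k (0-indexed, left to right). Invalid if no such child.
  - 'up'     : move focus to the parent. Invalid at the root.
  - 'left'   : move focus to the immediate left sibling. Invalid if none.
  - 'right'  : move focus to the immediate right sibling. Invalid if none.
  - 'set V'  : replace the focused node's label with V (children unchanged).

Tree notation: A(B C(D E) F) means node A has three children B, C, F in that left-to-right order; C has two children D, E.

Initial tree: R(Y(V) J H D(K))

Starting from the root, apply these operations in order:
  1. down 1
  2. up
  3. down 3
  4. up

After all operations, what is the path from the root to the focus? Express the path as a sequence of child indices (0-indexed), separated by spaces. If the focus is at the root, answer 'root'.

Answer: root

Derivation:
Step 1 (down 1): focus=J path=1 depth=1 children=[] left=['Y'] right=['H', 'D'] parent=R
Step 2 (up): focus=R path=root depth=0 children=['Y', 'J', 'H', 'D'] (at root)
Step 3 (down 3): focus=D path=3 depth=1 children=['K'] left=['Y', 'J', 'H'] right=[] parent=R
Step 4 (up): focus=R path=root depth=0 children=['Y', 'J', 'H', 'D'] (at root)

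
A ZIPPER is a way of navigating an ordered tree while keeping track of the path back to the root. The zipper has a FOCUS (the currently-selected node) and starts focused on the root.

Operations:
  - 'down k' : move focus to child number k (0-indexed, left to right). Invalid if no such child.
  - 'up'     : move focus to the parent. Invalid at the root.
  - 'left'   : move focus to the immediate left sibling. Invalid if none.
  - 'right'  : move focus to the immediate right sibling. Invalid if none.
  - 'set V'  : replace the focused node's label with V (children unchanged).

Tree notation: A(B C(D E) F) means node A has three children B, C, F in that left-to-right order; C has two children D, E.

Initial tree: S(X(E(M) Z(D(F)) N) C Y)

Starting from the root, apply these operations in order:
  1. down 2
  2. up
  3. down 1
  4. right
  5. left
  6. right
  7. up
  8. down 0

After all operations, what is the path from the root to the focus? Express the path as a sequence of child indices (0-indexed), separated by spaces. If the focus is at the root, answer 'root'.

Answer: 0

Derivation:
Step 1 (down 2): focus=Y path=2 depth=1 children=[] left=['X', 'C'] right=[] parent=S
Step 2 (up): focus=S path=root depth=0 children=['X', 'C', 'Y'] (at root)
Step 3 (down 1): focus=C path=1 depth=1 children=[] left=['X'] right=['Y'] parent=S
Step 4 (right): focus=Y path=2 depth=1 children=[] left=['X', 'C'] right=[] parent=S
Step 5 (left): focus=C path=1 depth=1 children=[] left=['X'] right=['Y'] parent=S
Step 6 (right): focus=Y path=2 depth=1 children=[] left=['X', 'C'] right=[] parent=S
Step 7 (up): focus=S path=root depth=0 children=['X', 'C', 'Y'] (at root)
Step 8 (down 0): focus=X path=0 depth=1 children=['E', 'Z', 'N'] left=[] right=['C', 'Y'] parent=S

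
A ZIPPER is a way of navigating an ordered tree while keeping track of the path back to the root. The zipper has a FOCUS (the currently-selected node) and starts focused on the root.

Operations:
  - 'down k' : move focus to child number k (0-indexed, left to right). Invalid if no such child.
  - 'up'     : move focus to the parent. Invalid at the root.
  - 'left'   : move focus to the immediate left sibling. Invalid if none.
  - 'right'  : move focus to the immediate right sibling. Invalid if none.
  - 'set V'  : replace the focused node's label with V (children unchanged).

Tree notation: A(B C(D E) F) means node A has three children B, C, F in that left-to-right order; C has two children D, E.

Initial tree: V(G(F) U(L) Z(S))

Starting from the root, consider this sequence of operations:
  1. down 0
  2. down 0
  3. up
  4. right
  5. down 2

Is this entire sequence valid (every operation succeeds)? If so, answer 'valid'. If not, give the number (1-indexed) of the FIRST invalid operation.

Step 1 (down 0): focus=G path=0 depth=1 children=['F'] left=[] right=['U', 'Z'] parent=V
Step 2 (down 0): focus=F path=0/0 depth=2 children=[] left=[] right=[] parent=G
Step 3 (up): focus=G path=0 depth=1 children=['F'] left=[] right=['U', 'Z'] parent=V
Step 4 (right): focus=U path=1 depth=1 children=['L'] left=['G'] right=['Z'] parent=V
Step 5 (down 2): INVALID

Answer: 5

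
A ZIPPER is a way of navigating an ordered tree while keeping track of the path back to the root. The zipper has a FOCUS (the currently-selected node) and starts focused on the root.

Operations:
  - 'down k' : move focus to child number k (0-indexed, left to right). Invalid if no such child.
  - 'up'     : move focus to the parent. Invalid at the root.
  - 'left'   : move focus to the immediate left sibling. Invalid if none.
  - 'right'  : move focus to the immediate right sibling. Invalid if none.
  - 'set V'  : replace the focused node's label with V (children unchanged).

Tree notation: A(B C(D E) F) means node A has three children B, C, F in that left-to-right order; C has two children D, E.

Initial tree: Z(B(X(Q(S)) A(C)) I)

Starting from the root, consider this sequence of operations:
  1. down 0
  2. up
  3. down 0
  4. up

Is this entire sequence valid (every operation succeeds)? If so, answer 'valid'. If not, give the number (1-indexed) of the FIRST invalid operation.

Answer: valid

Derivation:
Step 1 (down 0): focus=B path=0 depth=1 children=['X', 'A'] left=[] right=['I'] parent=Z
Step 2 (up): focus=Z path=root depth=0 children=['B', 'I'] (at root)
Step 3 (down 0): focus=B path=0 depth=1 children=['X', 'A'] left=[] right=['I'] parent=Z
Step 4 (up): focus=Z path=root depth=0 children=['B', 'I'] (at root)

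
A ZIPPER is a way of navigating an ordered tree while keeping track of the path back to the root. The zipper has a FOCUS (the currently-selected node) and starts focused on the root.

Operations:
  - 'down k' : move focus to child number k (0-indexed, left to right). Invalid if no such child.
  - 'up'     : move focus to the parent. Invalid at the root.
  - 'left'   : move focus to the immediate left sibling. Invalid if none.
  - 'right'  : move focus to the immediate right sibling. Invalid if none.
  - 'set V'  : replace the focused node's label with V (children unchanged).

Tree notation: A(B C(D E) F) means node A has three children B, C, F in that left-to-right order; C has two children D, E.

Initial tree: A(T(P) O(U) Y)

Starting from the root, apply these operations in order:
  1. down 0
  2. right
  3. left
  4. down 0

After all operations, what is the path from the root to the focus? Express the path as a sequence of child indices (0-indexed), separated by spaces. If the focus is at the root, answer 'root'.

Answer: 0 0

Derivation:
Step 1 (down 0): focus=T path=0 depth=1 children=['P'] left=[] right=['O', 'Y'] parent=A
Step 2 (right): focus=O path=1 depth=1 children=['U'] left=['T'] right=['Y'] parent=A
Step 3 (left): focus=T path=0 depth=1 children=['P'] left=[] right=['O', 'Y'] parent=A
Step 4 (down 0): focus=P path=0/0 depth=2 children=[] left=[] right=[] parent=T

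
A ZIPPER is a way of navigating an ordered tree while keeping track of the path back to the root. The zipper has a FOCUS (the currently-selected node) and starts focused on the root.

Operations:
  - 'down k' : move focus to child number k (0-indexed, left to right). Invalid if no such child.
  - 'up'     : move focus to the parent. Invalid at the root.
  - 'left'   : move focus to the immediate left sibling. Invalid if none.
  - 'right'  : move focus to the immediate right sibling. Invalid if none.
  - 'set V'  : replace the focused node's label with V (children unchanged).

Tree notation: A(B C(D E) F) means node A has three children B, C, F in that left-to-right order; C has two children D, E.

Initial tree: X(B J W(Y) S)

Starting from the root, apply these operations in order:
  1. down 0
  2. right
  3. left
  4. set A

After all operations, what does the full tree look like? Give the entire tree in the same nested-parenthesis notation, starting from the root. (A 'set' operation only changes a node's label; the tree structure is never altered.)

Step 1 (down 0): focus=B path=0 depth=1 children=[] left=[] right=['J', 'W', 'S'] parent=X
Step 2 (right): focus=J path=1 depth=1 children=[] left=['B'] right=['W', 'S'] parent=X
Step 3 (left): focus=B path=0 depth=1 children=[] left=[] right=['J', 'W', 'S'] parent=X
Step 4 (set A): focus=A path=0 depth=1 children=[] left=[] right=['J', 'W', 'S'] parent=X

Answer: X(A J W(Y) S)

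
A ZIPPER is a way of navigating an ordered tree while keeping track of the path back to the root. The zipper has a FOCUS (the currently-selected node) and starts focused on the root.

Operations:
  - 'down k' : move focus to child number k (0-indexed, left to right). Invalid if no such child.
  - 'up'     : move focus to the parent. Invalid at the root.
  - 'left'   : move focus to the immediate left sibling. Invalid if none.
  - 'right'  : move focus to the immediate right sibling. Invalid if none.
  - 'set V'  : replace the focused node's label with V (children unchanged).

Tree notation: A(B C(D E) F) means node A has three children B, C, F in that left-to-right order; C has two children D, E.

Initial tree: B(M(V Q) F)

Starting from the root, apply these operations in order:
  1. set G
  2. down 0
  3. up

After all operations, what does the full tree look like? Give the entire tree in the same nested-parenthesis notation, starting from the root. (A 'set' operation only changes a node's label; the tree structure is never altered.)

Answer: G(M(V Q) F)

Derivation:
Step 1 (set G): focus=G path=root depth=0 children=['M', 'F'] (at root)
Step 2 (down 0): focus=M path=0 depth=1 children=['V', 'Q'] left=[] right=['F'] parent=G
Step 3 (up): focus=G path=root depth=0 children=['M', 'F'] (at root)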